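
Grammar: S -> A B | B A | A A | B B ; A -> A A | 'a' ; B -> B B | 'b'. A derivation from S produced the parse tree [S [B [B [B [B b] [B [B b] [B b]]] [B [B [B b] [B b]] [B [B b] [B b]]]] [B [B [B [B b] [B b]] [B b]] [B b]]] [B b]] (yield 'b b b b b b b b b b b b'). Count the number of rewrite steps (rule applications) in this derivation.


Every bracketed nonterminal node [X ...] in the tree is produced by exactly one rule application.
Reading the tree off as a leftmost derivation:
  Step 1: S  =>  B B   (applied S -> B B)
  Step 2: B B  =>  B B B   (applied B -> B B)
  Step 3: B B B  =>  B B B B   (applied B -> B B)
  Step 4: B B B B  =>  B B B B B   (applied B -> B B)
  Step 5: B B B B B  =>  b B B B B   (applied B -> b)
  Step 6: b B B B B  =>  b B B B B B   (applied B -> B B)
  Step 7: b B B B B B  =>  b b B B B B   (applied B -> b)
  Step 8: b b B B B B  =>  b b b B B B   (applied B -> b)
  Step 9: b b b B B B  =>  b b b B B B B   (applied B -> B B)
  Step 10: b b b B B B B  =>  b b b B B B B B   (applied B -> B B)
  Step 11: b b b B B B B B  =>  b b b b B B B B   (applied B -> b)
  Step 12: b b b b B B B B  =>  b b b b b B B B   (applied B -> b)
  Step 13: b b b b b B B B  =>  b b b b b B B B B   (applied B -> B B)
  Step 14: b b b b b B B B B  =>  b b b b b b B B B   (applied B -> b)
  Step 15: b b b b b b B B B  =>  b b b b b b b B B   (applied B -> b)
  Step 16: b b b b b b b B B  =>  b b b b b b b B B B   (applied B -> B B)
  Step 17: b b b b b b b B B B  =>  b b b b b b b B B B B   (applied B -> B B)
  Step 18: b b b b b b b B B B B  =>  b b b b b b b B B B B B   (applied B -> B B)
  Step 19: b b b b b b b B B B B B  =>  b b b b b b b b B B B B   (applied B -> b)
  Step 20: b b b b b b b b B B B B  =>  b b b b b b b b b B B B   (applied B -> b)
  Step 21: b b b b b b b b b B B B  =>  b b b b b b b b b b B B   (applied B -> b)
  Step 22: b b b b b b b b b b B B  =>  b b b b b b b b b b b B   (applied B -> b)
  Step 23: b b b b b b b b b b b B  =>  b b b b b b b b b b b b   (applied B -> b)
Final yield: b b b b b b b b b b b b
Total rewrite steps: 23

23


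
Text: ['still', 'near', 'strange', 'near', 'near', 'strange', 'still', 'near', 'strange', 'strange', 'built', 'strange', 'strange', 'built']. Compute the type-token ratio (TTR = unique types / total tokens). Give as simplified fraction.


Tokens: 14
Unique types: ('built', 'near', 'still', 'strange') = 4
TTR = 4/14
Simplify: divide both by 2 -> 2/7
TTR = 2/7

2/7


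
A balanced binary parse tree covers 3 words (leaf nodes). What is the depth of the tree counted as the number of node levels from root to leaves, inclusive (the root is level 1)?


In a balanced binary tree with n leaves the deepest leaf is ceil(log2(n)) edges below the root,
so counting node levels inclusive of root and leaves gives ceil(log2(n)) + 1 levels.
log2(3) = 1.5850
ceil(1.5850) = 2
levels = 2 + 1 = 3

3


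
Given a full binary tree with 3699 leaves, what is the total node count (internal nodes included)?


Leaf nodes (terminals): 3699
Internal nodes = n - 1 = 3699 - 1 = 3698
Total = leaves + internal = 3699 + 3698 = 7397

7397


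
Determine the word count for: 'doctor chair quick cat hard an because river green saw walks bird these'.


Counting words by splitting on spaces:
  Word 1: 'doctor'
  Word 2: 'chair'
  Word 3: 'quick'
  Word 4: 'cat'
  Word 5: 'hard'
  Word 6: 'an'
  Word 7: 'because'
  Word 8: 'river'
  Word 9: 'green'
  Word 10: 'saw'
  Word 11: 'walks'
  Word 12: 'bird'
  Word 13: 'these'
Total words: 13

13


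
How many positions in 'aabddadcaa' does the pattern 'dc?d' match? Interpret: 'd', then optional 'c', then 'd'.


Pattern: dc?d means 'd', then optional 'c', then 'd'.
Scanning 'aabddadcaa' position-by-position:
  Pos 0: window 'aab' -> no
  Pos 1: window 'abd' -> no
  Pos 2: window 'bdd' -> no
  Pos 3: window 'dda' -> MATCH
  Pos 4: window 'dad' -> no
  Pos 5: window 'adc' -> no
  Pos 6: window 'dca' -> no
  Pos 7: window 'caa' -> no
  Pos 8: window 'aa' -> no
  Pos 9: window 'a' -> no
Total matches: 1

1


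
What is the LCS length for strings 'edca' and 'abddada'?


DP table for LCS of 'edca' and 'abddada':
       a  b  d  d  a  d  a
    0  0  0  0  0  0  0  0
  e 0  0  0  0  0  0  0  0
  d 0  0  0  1  1  1  1  1
  c 0  0  0  1  1  1  1  1
  a 0  1  1  1  1  2  2  2
LCS: 'da'
LCS length = 2

2


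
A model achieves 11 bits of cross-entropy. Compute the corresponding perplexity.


Perplexity formula: PP = 2^H
H = 11
PP = 2^11
PP = 2^11 = 2048

2048


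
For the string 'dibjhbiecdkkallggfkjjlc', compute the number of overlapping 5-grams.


String 'dibjhbiecdkkallggfkjjlc' has length L = 23.
Number of overlapping n-grams = L - n + 1
Substituting: 23 - 5 + 1 = 19

19


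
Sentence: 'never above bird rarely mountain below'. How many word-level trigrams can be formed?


Word trigrams from [6] words:
  Trigram 1: (never above bird)
  Trigram 2: (above bird rarely)
  Trigram 3: (bird rarely mountain)
  Trigram 4: (rarely mountain below)
Total word trigrams: 6 - 2 = 4

4


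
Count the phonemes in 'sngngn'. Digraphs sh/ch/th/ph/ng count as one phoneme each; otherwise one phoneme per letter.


Parsing 'sngngn' greedily, digraphs first:
  's' -> consonant phoneme (phonemes so far: 1)
  'ng' -> digraph (1 consonant phoneme) (phonemes so far: 2)
  'ng' -> digraph (1 consonant phoneme) (phonemes so far: 3)
  'n' -> consonant phoneme (phonemes so far: 4)
Total phonemes: 4

4


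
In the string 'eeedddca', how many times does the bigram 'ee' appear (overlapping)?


Scanning 'eeedddca' for bigram 'ee':
  Position 0: 'ee' -> MATCH
  Position 1: 'ee' -> MATCH
  Position 2: 'ed' -> no
  Position 3: 'dd' -> no
  Position 4: 'dd' -> no
  Position 5: 'dc' -> no
  Position 6: 'ca' -> no
Total matches: 2

2


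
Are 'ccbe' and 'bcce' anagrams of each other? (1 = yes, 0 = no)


Sort characters of 'ccbe': 'bcce'
Sort characters of 'bcce': 'bcce'
Sorted forms match -> they ARE anagrams
Result: 1

1


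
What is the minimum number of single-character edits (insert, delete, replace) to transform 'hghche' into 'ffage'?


Building DP table for s1='hghche' (len 6) and s2='ffage' (len 5):
       f  f  a  g  e
    0  1  2  3  4  5
  h 1  1  2  3  4  5
  g 2  2  2  3  3  4
  h 3  3  3  3  4  4
  c 4  4  4  4  4  5
  h 5  5  5  5  5  5
  e 6  6  6  6  6  5
Edit distance = dp[6][5] = 5

5


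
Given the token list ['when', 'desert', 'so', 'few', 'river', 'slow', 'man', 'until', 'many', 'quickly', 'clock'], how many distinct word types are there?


Listing all tokens and tracking unique types:
  Token 1: 'when' -> NEW (unique so far: 1)
  Token 2: 'desert' -> NEW (unique so far: 2)
  Token 3: 'so' -> NEW (unique so far: 3)
  Token 4: 'few' -> NEW (unique so far: 4)
  Token 5: 'river' -> NEW (unique so far: 5)
  Token 6: 'slow' -> NEW (unique so far: 6)
  Token 7: 'man' -> NEW (unique so far: 7)
  Token 8: 'until' -> NEW (unique so far: 8)
  Token 9: 'many' -> NEW (unique so far: 9)
  Token 10: 'quickly' -> NEW (unique so far: 10)
  Token 11: 'clock' -> NEW (unique so far: 11)
Unique types: ('clock', 'desert', 'few', 'man', 'many', 'quickly', 'river', 'slow', 'so', 'until', 'when')
Vocabulary size: 11

11


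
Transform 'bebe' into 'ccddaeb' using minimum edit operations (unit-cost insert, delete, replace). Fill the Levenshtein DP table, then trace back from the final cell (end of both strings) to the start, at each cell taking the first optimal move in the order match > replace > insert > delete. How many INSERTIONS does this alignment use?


Edit distance = 6. Backtracking from cell (4, 7) with preference match > replace > insert > delete,
then listing the resulting alignment 'bebe' -> 'ccddaeb' left to right:
  Step 1: insert 'c' [insertion #1]
  Step 2: insert 'c' [insertion #2]
  Step 3: replace b->d
  Step 4: replace e->d
  Step 5: replace b->a
  Step 6: keep 'e'
  Step 7: insert 'b' [insertion #3]
Total insertions: 3

3


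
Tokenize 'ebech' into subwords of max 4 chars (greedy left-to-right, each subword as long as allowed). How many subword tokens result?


'ebech' has 5 characters.
Chunking with max size 4:
  Chunk 1: 'ebec' (positions 0-3)
  Chunk 2: 'h' (positions 4-4)
Total chunks: ceil(5 / 4) = 2

2


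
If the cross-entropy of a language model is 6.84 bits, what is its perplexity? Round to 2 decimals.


Perplexity formula: PP = 2^H
H = 6.84
PP = 2^6.84
Decompose: 2^6.84 = 2^6 * 2^0.84
2^6 = 64, 2^0.84 ~ 1.7900501
PP ~ 64 * 1.7900501 = 114.5632064
Rounded to 2 decimals: 114.56

114.56


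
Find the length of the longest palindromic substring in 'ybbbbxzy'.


Scanning 'ybbbbxzy' for palindromic substrings.
Substring at positions 1-4: 'bbbb'.
Check: reverse('bbbb') = 'bbbb' -> palindrome confirmed.
Neighbouring characters ('y' / 'x') break symmetry, so it cannot extend further.
No longer palindromic substring exists; longest length = 4

4


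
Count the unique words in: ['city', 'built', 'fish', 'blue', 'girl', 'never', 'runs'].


Listing all tokens and tracking unique types:
  Token 1: 'city' -> NEW (unique so far: 1)
  Token 2: 'built' -> NEW (unique so far: 2)
  Token 3: 'fish' -> NEW (unique so far: 3)
  Token 4: 'blue' -> NEW (unique so far: 4)
  Token 5: 'girl' -> NEW (unique so far: 5)
  Token 6: 'never' -> NEW (unique so far: 6)
  Token 7: 'runs' -> NEW (unique so far: 7)
Unique types: ('blue', 'built', 'city', 'fish', 'girl', 'never', 'runs')
Vocabulary size: 7

7


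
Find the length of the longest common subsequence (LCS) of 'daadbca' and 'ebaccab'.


DP table for LCS of 'daadbca' and 'ebaccab':
       e  b  a  c  c  a  b
    0  0  0  0  0  0  0  0
  d 0  0  0  0  0  0  0  0
  a 0  0  0  1  1  1  1  1
  a 0  0  0  1  1  1  2  2
  d 0  0  0  1  1  1  2  2
  b 0  0  1  1  1  1  2  3
  c 0  0  1  1  2  2  2  3
  a 0  0  1  2  2  2  3  3
LCS: 'aab'
LCS length = 3

3


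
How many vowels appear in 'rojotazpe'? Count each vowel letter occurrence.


Scanning each character of 'rojotazpe':
  Position 1: 'r' -> consonant (running count: 0)
  Position 2: 'o' -> vowel (running count: 1)
  Position 3: 'j' -> consonant (running count: 1)
  Position 4: 'o' -> vowel (running count: 2)
  Position 5: 't' -> consonant (running count: 2)
  Position 6: 'a' -> vowel (running count: 3)
  Position 7: 'z' -> consonant (running count: 3)
  Position 8: 'p' -> consonant (running count: 3)
  Position 9: 'e' -> vowel (running count: 4)
Total vowels: 4

4


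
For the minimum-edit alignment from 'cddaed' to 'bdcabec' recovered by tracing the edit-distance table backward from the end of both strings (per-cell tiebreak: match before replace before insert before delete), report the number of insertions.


Edit distance = 4. Backtracking from cell (6, 7) with preference match > replace > insert > delete,
then listing the resulting alignment 'cddaed' -> 'bdcabec' left to right:
  Step 1: replace c->b
  Step 2: keep 'd'
  Step 3: replace d->c
  Step 4: keep 'a'
  Step 5: insert 'b' [insertion #1]
  Step 6: keep 'e'
  Step 7: replace d->c
Total insertions: 1

1


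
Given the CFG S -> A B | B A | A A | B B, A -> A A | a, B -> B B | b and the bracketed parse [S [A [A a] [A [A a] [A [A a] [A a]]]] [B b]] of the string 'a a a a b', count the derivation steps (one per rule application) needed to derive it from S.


Every bracketed nonterminal node [X ...] in the tree is produced by exactly one rule application.
Reading the tree off as a leftmost derivation:
  Step 1: S  =>  A B   (applied S -> A B)
  Step 2: A B  =>  A A B   (applied A -> A A)
  Step 3: A A B  =>  a A B   (applied A -> a)
  Step 4: a A B  =>  a A A B   (applied A -> A A)
  Step 5: a A A B  =>  a a A B   (applied A -> a)
  Step 6: a a A B  =>  a a A A B   (applied A -> A A)
  Step 7: a a A A B  =>  a a a A B   (applied A -> a)
  Step 8: a a a A B  =>  a a a a B   (applied A -> a)
  Step 9: a a a a B  =>  a a a a b   (applied B -> b)
Final yield: a a a a b
Total rewrite steps: 9

9


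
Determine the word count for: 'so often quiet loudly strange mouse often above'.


Counting words by splitting on spaces:
  Word 1: 'so'
  Word 2: 'often'
  Word 3: 'quiet'
  Word 4: 'loudly'
  Word 5: 'strange'
  Word 6: 'mouse'
  Word 7: 'often'
  Word 8: 'above'
Total words: 8

8


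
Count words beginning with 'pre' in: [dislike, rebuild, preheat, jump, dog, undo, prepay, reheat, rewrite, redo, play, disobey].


Checking each word for prefix 'pre':
  'dislike' -> no (count: 0)
  'rebuild' -> no (count: 0)
  'preheat' -> YES, starts with 'pre' (count: 1)
  'jump' -> no (count: 1)
  'dog' -> no (count: 1)
  'undo' -> no (count: 1)
  'prepay' -> YES, starts with 'pre' (count: 2)
  'reheat' -> no (count: 2)
  'rewrite' -> no (count: 2)
  'redo' -> no (count: 2)
  'play' -> no (count: 2)
  'disobey' -> no (count: 2)
Total with prefix 'pre': 2

2


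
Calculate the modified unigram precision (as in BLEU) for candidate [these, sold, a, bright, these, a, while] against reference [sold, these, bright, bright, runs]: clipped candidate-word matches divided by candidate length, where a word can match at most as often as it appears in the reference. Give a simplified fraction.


Reference word counts: {'bright': 2, 'runs': 1, 'sold': 1, 'these': 1}
Checking each candidate word (with clipping):
  'these' -> in reference (ref count 1, used 1/1) -> match (matches: 1)
  'sold' -> in reference (ref count 1, used 1/1) -> match (matches: 2)
  'a' -> not in reference -> no match (matches: 2)
  'bright' -> in reference (ref count 2, used 1/2) -> match (matches: 3)
  'these' -> ref count 1 already used up (1/1) -> clipped, no match (matches: 3)
  'a' -> not in reference -> no match (matches: 3)
  'while' -> not in reference -> no match (matches: 3)
Clipped matches: 3, Candidate length: 7
Precision = 3/7

3/7


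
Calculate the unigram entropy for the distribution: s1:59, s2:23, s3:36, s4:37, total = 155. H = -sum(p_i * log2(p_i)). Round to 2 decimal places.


Computing entropy H = -sum(p_i * log2(p_i)):
  s1: p = 59/155 = 0.3806, -p*log2(p) = 0.5304
  s2: p = 23/155 = 0.1484, -p*log2(p) = 0.4084
  s3: p = 36/155 = 0.2323, -p*log2(p) = 0.4892
  s4: p = 37/155 = 0.2387, -p*log2(p) = 0.4933
H = sum of terms = 1.9213
Rounded to 2 decimals: 1.92

1.92


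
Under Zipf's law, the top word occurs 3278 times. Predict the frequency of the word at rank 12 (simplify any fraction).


Zipf's law: freq(rank) = f1 / rank
f1 = 3278, rank = 12
freq = 3278 / 12
GCD(3278, 12) = 2
Simplified: 1639/6

1639/6


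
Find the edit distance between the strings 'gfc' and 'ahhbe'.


Building DP table for s1='gfc' (len 3) and s2='ahhbe' (len 5):
       a  h  h  b  e
    0  1  2  3  4  5
  g 1  1  2  3  4  5
  f 2  2  2  3  4  5
  c 3  3  3  3  4  5
Edit distance = dp[3][5] = 5

5


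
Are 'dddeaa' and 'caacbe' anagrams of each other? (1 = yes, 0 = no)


Sort characters of 'dddeaa': 'aaddde'
Sort characters of 'caacbe': 'aabcce'
Sorted forms differ -> they are NOT anagrams
Result: 0

0


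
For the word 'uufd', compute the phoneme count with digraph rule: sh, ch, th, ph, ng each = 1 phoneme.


Parsing 'uufd' greedily, digraphs first:
  'u' -> vowel phoneme (phonemes so far: 1)
  'u' -> vowel phoneme (phonemes so far: 2)
  'f' -> consonant phoneme (phonemes so far: 3)
  'd' -> consonant phoneme (phonemes so far: 4)
Total phonemes: 4

4


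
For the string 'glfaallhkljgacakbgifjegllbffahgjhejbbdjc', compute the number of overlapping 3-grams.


String 'glfaallhkljgacakbgifjegllbffahgjhejbbdjc' has length L = 40.
Number of overlapping n-grams = L - n + 1
Substituting: 40 - 3 + 1 = 38

38


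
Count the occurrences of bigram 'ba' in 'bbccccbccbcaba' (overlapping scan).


Scanning 'bbccccbccbcaba' for bigram 'ba':
  Position 0: 'bb' -> no
  Position 1: 'bc' -> no
  Position 2: 'cc' -> no
  Position 3: 'cc' -> no
  Position 4: 'cc' -> no
  Position 5: 'cb' -> no
  Position 6: 'bc' -> no
  Position 7: 'cc' -> no
  Position 8: 'cb' -> no
  Position 9: 'bc' -> no
  Position 10: 'ca' -> no
  Position 11: 'ab' -> no
  Position 12: 'ba' -> MATCH
Total matches: 1

1


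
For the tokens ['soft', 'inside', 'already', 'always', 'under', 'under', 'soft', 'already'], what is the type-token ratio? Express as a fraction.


Tokens: 8
Unique types: ('already', 'always', 'inside', 'soft', 'under') = 5
TTR = 5/8
Already in lowest terms.

5/8


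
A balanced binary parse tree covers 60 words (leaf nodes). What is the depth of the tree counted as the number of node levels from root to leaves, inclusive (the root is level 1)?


In a balanced binary tree with n leaves the deepest leaf is ceil(log2(n)) edges below the root,
so counting node levels inclusive of root and leaves gives ceil(log2(n)) + 1 levels.
log2(60) = 5.9069
ceil(5.9069) = 6
levels = 6 + 1 = 7

7


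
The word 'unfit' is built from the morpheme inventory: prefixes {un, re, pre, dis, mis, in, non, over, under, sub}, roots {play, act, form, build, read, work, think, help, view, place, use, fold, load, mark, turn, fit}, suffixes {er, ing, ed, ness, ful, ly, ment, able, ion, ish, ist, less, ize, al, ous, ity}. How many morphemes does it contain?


Segmenting 'unfit' against the inventory:
  'un' -> prefix (morpheme 1)
  'fit' -> root (morpheme 2)
Total morphemes: 2

2


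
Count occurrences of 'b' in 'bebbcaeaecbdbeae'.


Scanning 'bebbcaeaecbdbeae' for 'b':
  Position 0: 'b' -> MATCH (count: 1)
  Position 2: 'b' -> MATCH (count: 2)
  Position 3: 'b' -> MATCH (count: 3)
  Position 10: 'b' -> MATCH (count: 4)
  Position 12: 'b' -> MATCH (count: 5)
Total occurrences of 'b': 5

5


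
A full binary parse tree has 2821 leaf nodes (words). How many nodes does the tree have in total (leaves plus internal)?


Leaf nodes (terminals): 2821
Internal nodes = n - 1 = 2821 - 1 = 2820
Total = leaves + internal = 2821 + 2820 = 5641

5641


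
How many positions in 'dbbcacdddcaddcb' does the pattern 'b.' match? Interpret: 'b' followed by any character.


Pattern: b. means 'b' followed by any character.
Scanning 'dbbcacdddcaddcb' position-by-position:
  Pos 0: window 'db' -> no
  Pos 1: window 'bb' -> MATCH
  Pos 2: window 'bc' -> MATCH
  Pos 3: window 'ca' -> no
  Pos 4: window 'ac' -> no
  Pos 5: window 'cd' -> no
  Pos 6: window 'dd' -> no
  Pos 7: window 'dd' -> no
  Pos 8: window 'dc' -> no
  Pos 9: window 'ca' -> no
  Pos 10: window 'ad' -> no
  Pos 11: window 'dd' -> no
  Pos 12: window 'dc' -> no
  Pos 13: window 'cb' -> no
  Pos 14: window 'b' -> no
Total matches: 2

2


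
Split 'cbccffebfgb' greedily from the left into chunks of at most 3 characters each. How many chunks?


'cbccffebfgb' has 11 characters.
Chunking with max size 3:
  Chunk 1: 'cbc' (positions 0-2)
  Chunk 2: 'cff' (positions 3-5)
  Chunk 3: 'ebf' (positions 6-8)
  Chunk 4: 'gb' (positions 9-10)
Total chunks: ceil(11 / 3) = 4

4


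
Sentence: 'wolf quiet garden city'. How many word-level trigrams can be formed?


Word trigrams from [4] words:
  Trigram 1: (wolf quiet garden)
  Trigram 2: (quiet garden city)
Total word trigrams: 4 - 2 = 2

2


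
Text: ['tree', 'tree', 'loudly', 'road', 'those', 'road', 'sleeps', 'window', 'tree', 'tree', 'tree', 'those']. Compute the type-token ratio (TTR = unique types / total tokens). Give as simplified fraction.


Tokens: 12
Unique types: ('loudly', 'road', 'sleeps', 'those', 'tree', 'window') = 6
TTR = 6/12
Simplify: divide both by 6 -> 1/2
TTR = 1/2

1/2


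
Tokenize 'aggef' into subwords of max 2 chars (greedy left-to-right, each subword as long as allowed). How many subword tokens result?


'aggef' has 5 characters.
Chunking with max size 2:
  Chunk 1: 'ag' (positions 0-1)
  Chunk 2: 'ge' (positions 2-3)
  Chunk 3: 'f' (positions 4-4)
Total chunks: ceil(5 / 2) = 3

3


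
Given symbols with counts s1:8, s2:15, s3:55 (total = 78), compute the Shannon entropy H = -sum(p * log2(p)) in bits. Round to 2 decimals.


Computing entropy H = -sum(p_i * log2(p_i)):
  s1: p = 8/78 = 0.1026, -p*log2(p) = 0.3370
  s2: p = 15/78 = 0.1923, -p*log2(p) = 0.4574
  s3: p = 55/78 = 0.7051, -p*log2(p) = 0.3554
H = sum of terms = 1.1498
Rounded to 2 decimals: 1.15

1.15


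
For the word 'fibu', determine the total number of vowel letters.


Scanning each character of 'fibu':
  Position 1: 'f' -> consonant (running count: 0)
  Position 2: 'i' -> vowel (running count: 1)
  Position 3: 'b' -> consonant (running count: 1)
  Position 4: 'u' -> vowel (running count: 2)
Total vowels: 2

2


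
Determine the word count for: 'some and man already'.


Counting words by splitting on spaces:
  Word 1: 'some'
  Word 2: 'and'
  Word 3: 'man'
  Word 4: 'already'
Total words: 4

4


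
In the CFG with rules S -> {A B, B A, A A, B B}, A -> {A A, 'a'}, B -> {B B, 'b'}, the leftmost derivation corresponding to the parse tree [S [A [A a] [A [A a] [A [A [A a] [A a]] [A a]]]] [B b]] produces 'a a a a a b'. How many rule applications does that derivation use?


Every bracketed nonterminal node [X ...] in the tree is produced by exactly one rule application.
Reading the tree off as a leftmost derivation:
  Step 1: S  =>  A B   (applied S -> A B)
  Step 2: A B  =>  A A B   (applied A -> A A)
  Step 3: A A B  =>  a A B   (applied A -> a)
  Step 4: a A B  =>  a A A B   (applied A -> A A)
  Step 5: a A A B  =>  a a A B   (applied A -> a)
  Step 6: a a A B  =>  a a A A B   (applied A -> A A)
  Step 7: a a A A B  =>  a a A A A B   (applied A -> A A)
  Step 8: a a A A A B  =>  a a a A A B   (applied A -> a)
  Step 9: a a a A A B  =>  a a a a A B   (applied A -> a)
  Step 10: a a a a A B  =>  a a a a a B   (applied A -> a)
  Step 11: a a a a a B  =>  a a a a a b   (applied B -> b)
Final yield: a a a a a b
Total rewrite steps: 11

11


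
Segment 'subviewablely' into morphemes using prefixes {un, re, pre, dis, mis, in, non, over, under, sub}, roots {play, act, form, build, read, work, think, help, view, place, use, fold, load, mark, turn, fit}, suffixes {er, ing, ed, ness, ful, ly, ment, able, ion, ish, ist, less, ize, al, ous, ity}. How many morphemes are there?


Segmenting 'subviewablely' against the inventory:
  'sub' -> prefix (morpheme 1)
  'view' -> root (morpheme 2)
  'able' -> suffix (morpheme 3)
  'ly' -> suffix (morpheme 4)
Total morphemes: 4

4


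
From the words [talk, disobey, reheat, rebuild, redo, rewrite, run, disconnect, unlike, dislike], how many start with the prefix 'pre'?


Checking each word for prefix 'pre':
  'talk' -> no (count: 0)
  'disobey' -> no (count: 0)
  'reheat' -> no (count: 0)
  'rebuild' -> no (count: 0)
  'redo' -> no (count: 0)
  'rewrite' -> no (count: 0)
  'run' -> no (count: 0)
  'disconnect' -> no (count: 0)
  'unlike' -> no (count: 0)
  'dislike' -> no (count: 0)
Total with prefix 'pre': 0

0


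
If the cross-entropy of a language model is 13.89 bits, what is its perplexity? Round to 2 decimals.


Perplexity formula: PP = 2^H
H = 13.89
PP = 2^13.89
Decompose: 2^13.89 = 2^13 * 2^0.89
2^13 = 8192, 2^0.89 ~ 1.8531761
PP ~ 8192 * 1.8531761 = 15181.2186112
Rounded to 2 decimals: 15181.22

15181.22


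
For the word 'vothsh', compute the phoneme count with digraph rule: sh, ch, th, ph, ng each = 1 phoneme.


Parsing 'vothsh' greedily, digraphs first:
  'v' -> consonant phoneme (phonemes so far: 1)
  'o' -> vowel phoneme (phonemes so far: 2)
  'th' -> digraph (1 consonant phoneme) (phonemes so far: 3)
  'sh' -> digraph (1 consonant phoneme) (phonemes so far: 4)
Total phonemes: 4

4


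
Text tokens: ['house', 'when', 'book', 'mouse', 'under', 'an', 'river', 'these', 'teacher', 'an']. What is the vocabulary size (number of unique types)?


Listing all tokens and tracking unique types:
  Token 1: 'house' -> NEW (unique so far: 1)
  Token 2: 'when' -> NEW (unique so far: 2)
  Token 3: 'book' -> NEW (unique so far: 3)
  Token 4: 'mouse' -> NEW (unique so far: 4)
  Token 5: 'under' -> NEW (unique so far: 5)
  Token 6: 'an' -> NEW (unique so far: 6)
  Token 7: 'river' -> NEW (unique so far: 7)
  Token 8: 'these' -> NEW (unique so far: 8)
  Token 9: 'teacher' -> NEW (unique so far: 9)
  Token 10: 'an' -> duplicate (unique so far: 9)
Unique types: ('an', 'book', 'house', 'mouse', 'river', 'teacher', 'these', 'under', 'when')
Vocabulary size: 9

9


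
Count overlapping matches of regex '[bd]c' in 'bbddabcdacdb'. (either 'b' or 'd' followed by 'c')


Pattern: [bd]c means either 'b' or 'd' followed by 'c'.
Scanning 'bbddabcdacdb' position-by-position:
  Pos 0: window 'bb' -> no
  Pos 1: window 'bd' -> no
  Pos 2: window 'dd' -> no
  Pos 3: window 'da' -> no
  Pos 4: window 'ab' -> no
  Pos 5: window 'bc' -> MATCH
  Pos 6: window 'cd' -> no
  Pos 7: window 'da' -> no
  Pos 8: window 'ac' -> no
  Pos 9: window 'cd' -> no
  Pos 10: window 'db' -> no
  Pos 11: window 'b' -> no
Total matches: 1

1


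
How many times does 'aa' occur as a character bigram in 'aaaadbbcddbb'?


Scanning 'aaaadbbcddbb' for bigram 'aa':
  Position 0: 'aa' -> MATCH
  Position 1: 'aa' -> MATCH
  Position 2: 'aa' -> MATCH
  Position 3: 'ad' -> no
  Position 4: 'db' -> no
  Position 5: 'bb' -> no
  Position 6: 'bc' -> no
  Position 7: 'cd' -> no
  Position 8: 'dd' -> no
  Position 9: 'db' -> no
  Position 10: 'bb' -> no
Total matches: 3

3


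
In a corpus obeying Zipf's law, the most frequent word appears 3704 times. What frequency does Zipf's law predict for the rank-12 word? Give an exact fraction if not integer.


Zipf's law: freq(rank) = f1 / rank
f1 = 3704, rank = 12
freq = 3704 / 12
GCD(3704, 12) = 4
Simplified: 926/3

926/3


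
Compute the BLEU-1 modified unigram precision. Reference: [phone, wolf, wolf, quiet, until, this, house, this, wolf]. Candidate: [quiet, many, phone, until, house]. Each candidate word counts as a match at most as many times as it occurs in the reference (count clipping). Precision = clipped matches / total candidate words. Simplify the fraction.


Reference word counts: {'house': 1, 'phone': 1, 'quiet': 1, 'this': 2, 'until': 1, 'wolf': 3}
Checking each candidate word (with clipping):
  'quiet' -> in reference (ref count 1, used 1/1) -> match (matches: 1)
  'many' -> not in reference -> no match (matches: 1)
  'phone' -> in reference (ref count 1, used 1/1) -> match (matches: 2)
  'until' -> in reference (ref count 1, used 1/1) -> match (matches: 3)
  'house' -> in reference (ref count 1, used 1/1) -> match (matches: 4)
Clipped matches: 4, Candidate length: 5
Precision = 4/5

4/5


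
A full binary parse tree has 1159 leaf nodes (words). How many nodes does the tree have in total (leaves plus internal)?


Leaf nodes (terminals): 1159
Internal nodes = n - 1 = 1159 - 1 = 1158
Total = leaves + internal = 1159 + 1158 = 2317

2317


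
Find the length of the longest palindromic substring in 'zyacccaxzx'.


Scanning 'zyacccaxzx' for palindromic substrings.
Substring at positions 2-6: 'accca'.
Check: reverse('accca') = 'accca' -> palindrome confirmed.
Neighbouring characters ('y' / 'x') break symmetry, so it cannot extend further.
No longer palindromic substring exists; longest length = 5

5


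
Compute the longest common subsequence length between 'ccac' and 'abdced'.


DP table for LCS of 'ccac' and 'abdced':
       a  b  d  c  e  d
    0  0  0  0  0  0  0
  c 0  0  0  0  1  1  1
  c 0  0  0  0  1  1  1
  a 0  1  1  1  1  1  1
  c 0  1  1  1  2  2  2
LCS: 'ac'
LCS length = 2

2


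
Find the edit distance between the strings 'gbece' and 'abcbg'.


Building DP table for s1='gbece' (len 5) and s2='abcbg' (len 5):
       a  b  c  b  g
    0  1  2  3  4  5
  g 1  1  2  3  4  4
  b 2  2  1  2  3  4
  e 3  3  2  2  3  4
  c 4  4  3  2  3  4
  e 5  5  4  3  3  4
Edit distance = dp[5][5] = 4

4


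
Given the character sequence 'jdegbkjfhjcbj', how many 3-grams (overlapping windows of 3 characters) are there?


String 'jdegbkjfhjcbj' has length L = 13.
Number of overlapping n-grams = L - n + 1
Substituting: 13 - 3 + 1 = 11

11


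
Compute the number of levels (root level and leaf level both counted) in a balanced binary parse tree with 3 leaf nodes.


In a balanced binary tree with n leaves the deepest leaf is ceil(log2(n)) edges below the root,
so counting node levels inclusive of root and leaves gives ceil(log2(n)) + 1 levels.
log2(3) = 1.5850
ceil(1.5850) = 2
levels = 2 + 1 = 3

3


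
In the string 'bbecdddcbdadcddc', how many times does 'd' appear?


Scanning 'bbecdddcbdadcddc' for 'd':
  Position 4: 'd' -> MATCH (count: 1)
  Position 5: 'd' -> MATCH (count: 2)
  Position 6: 'd' -> MATCH (count: 3)
  Position 9: 'd' -> MATCH (count: 4)
  Position 11: 'd' -> MATCH (count: 5)
  Position 13: 'd' -> MATCH (count: 6)
  Position 14: 'd' -> MATCH (count: 7)
Total occurrences of 'd': 7

7


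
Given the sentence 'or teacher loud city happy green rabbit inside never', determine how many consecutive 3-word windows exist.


Word trigrams from [9] words:
  Trigram 1: (or teacher loud)
  Trigram 2: (teacher loud city)
  Trigram 3: (loud city happy)
  Trigram 4: (city happy green)
  Trigram 5: (happy green rabbit)
  Trigram 6: (green rabbit inside)
  Trigram 7: (rabbit inside never)
Total word trigrams: 9 - 2 = 7

7


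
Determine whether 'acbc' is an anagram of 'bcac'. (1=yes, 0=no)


Sort characters of 'acbc': 'abcc'
Sort characters of 'bcac': 'abcc'
Sorted forms match -> they ARE anagrams
Result: 1

1


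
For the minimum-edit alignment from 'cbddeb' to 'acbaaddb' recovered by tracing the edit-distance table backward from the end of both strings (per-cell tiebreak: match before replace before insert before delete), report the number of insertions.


Edit distance = 4. Backtracking from cell (6, 8) with preference match > replace > insert > delete,
then listing the resulting alignment 'cbddeb' -> 'acbaaddb' left to right:
  Step 1: insert 'a' [insertion #1]
  Step 2: keep 'c'
  Step 3: keep 'b'
  Step 4: insert 'a' [insertion #2]
  Step 5: replace d->a
  Step 6: keep 'd'
  Step 7: replace e->d
  Step 8: keep 'b'
Total insertions: 2

2


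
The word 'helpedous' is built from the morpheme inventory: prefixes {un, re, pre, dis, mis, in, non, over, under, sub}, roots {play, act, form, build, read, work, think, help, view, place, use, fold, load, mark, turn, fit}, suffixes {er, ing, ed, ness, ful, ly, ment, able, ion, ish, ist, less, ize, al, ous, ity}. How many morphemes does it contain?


Segmenting 'helpedous' against the inventory:
  'help' -> root (morpheme 1)
  'ed' -> suffix (morpheme 2)
  'ous' -> suffix (morpheme 3)
Total morphemes: 3

3


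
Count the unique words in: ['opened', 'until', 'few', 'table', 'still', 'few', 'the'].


Listing all tokens and tracking unique types:
  Token 1: 'opened' -> NEW (unique so far: 1)
  Token 2: 'until' -> NEW (unique so far: 2)
  Token 3: 'few' -> NEW (unique so far: 3)
  Token 4: 'table' -> NEW (unique so far: 4)
  Token 5: 'still' -> NEW (unique so far: 5)
  Token 6: 'few' -> duplicate (unique so far: 5)
  Token 7: 'the' -> NEW (unique so far: 6)
Unique types: ('few', 'opened', 'still', 'table', 'the', 'until')
Vocabulary size: 6

6


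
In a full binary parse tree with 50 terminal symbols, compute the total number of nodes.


Leaf nodes (terminals): 50
Internal nodes = n - 1 = 50 - 1 = 49
Total = leaves + internal = 50 + 49 = 99

99


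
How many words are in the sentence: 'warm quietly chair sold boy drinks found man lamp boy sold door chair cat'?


Counting words by splitting on spaces:
  Word 1: 'warm'
  Word 2: 'quietly'
  Word 3: 'chair'
  Word 4: 'sold'
  Word 5: 'boy'
  Word 6: 'drinks'
  Word 7: 'found'
  Word 8: 'man'
  Word 9: 'lamp'
  Word 10: 'boy'
  Word 11: 'sold'
  Word 12: 'door'
  Word 13: 'chair'
  Word 14: 'cat'
Total words: 14

14


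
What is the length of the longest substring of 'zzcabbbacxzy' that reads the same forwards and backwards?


Scanning 'zzcabbbacxzy' for palindromic substrings.
Substring at positions 2-8: 'cabbbac'.
Check: reverse('cabbbac') = 'cabbbac' -> palindrome confirmed.
Neighbouring characters ('z' / 'x') break symmetry, so it cannot extend further.
No longer palindromic substring exists; longest length = 7

7


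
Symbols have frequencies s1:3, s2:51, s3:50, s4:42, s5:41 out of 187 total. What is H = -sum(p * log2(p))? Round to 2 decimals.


Computing entropy H = -sum(p_i * log2(p_i)):
  s1: p = 3/187 = 0.0160, -p*log2(p) = 0.0956
  s2: p = 51/187 = 0.2727, -p*log2(p) = 0.5112
  s3: p = 50/187 = 0.2674, -p*log2(p) = 0.5088
  s4: p = 42/187 = 0.2246, -p*log2(p) = 0.4839
  s5: p = 41/187 = 0.2193, -p*log2(p) = 0.4800
H = sum of terms = 2.0795
Rounded to 2 decimals: 2.08

2.08


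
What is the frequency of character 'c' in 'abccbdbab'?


Scanning 'abccbdbab' for 'c':
  Position 2: 'c' -> MATCH (count: 1)
  Position 3: 'c' -> MATCH (count: 2)
Total occurrences of 'c': 2

2


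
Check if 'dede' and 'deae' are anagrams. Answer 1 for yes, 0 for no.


Sort characters of 'dede': 'ddee'
Sort characters of 'deae': 'adee'
Sorted forms differ -> they are NOT anagrams
Result: 0

0


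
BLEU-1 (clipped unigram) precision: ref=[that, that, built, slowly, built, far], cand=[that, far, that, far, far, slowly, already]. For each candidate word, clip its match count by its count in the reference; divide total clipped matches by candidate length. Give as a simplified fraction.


Reference word counts: {'built': 2, 'far': 1, 'slowly': 1, 'that': 2}
Checking each candidate word (with clipping):
  'that' -> in reference (ref count 2, used 1/2) -> match (matches: 1)
  'far' -> in reference (ref count 1, used 1/1) -> match (matches: 2)
  'that' -> in reference (ref count 2, used 2/2) -> match (matches: 3)
  'far' -> ref count 1 already used up (1/1) -> clipped, no match (matches: 3)
  'far' -> ref count 1 already used up (1/1) -> clipped, no match (matches: 3)
  'slowly' -> in reference (ref count 1, used 1/1) -> match (matches: 4)
  'already' -> not in reference -> no match (matches: 4)
Clipped matches: 4, Candidate length: 7
Precision = 4/7

4/7


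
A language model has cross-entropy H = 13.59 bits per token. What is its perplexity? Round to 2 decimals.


Perplexity formula: PP = 2^H
H = 13.59
PP = 2^13.59
Decompose: 2^13.59 = 2^13 * 2^0.59
2^13 = 8192, 2^0.59 ~ 1.5052467
PP ~ 8192 * 1.5052467 = 12330.9809664
Rounded to 2 decimals: 12330.98

12330.98


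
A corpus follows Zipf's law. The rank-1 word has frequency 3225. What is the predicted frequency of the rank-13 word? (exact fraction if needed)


Zipf's law: freq(rank) = f1 / rank
f1 = 3225, rank = 13
freq = 3225 / 13
GCD(3225, 13) = 1
Simplified: 3225/13

3225/13


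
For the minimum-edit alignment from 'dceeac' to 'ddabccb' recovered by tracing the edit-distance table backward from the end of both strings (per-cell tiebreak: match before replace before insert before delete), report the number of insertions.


Edit distance = 5. Backtracking from cell (6, 7) with preference match > replace > insert > delete,
then listing the resulting alignment 'dceeac' -> 'ddabccb' left to right:
  Step 1: keep 'd'
  Step 2: replace c->d
  Step 3: replace e->a
  Step 4: replace e->b
  Step 5: replace a->c
  Step 6: keep 'c'
  Step 7: insert 'b' [insertion #1]
Total insertions: 1

1


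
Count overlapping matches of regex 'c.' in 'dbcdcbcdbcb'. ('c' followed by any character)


Pattern: c. means 'c' followed by any character.
Scanning 'dbcdcbcdbcb' position-by-position:
  Pos 0: window 'db' -> no
  Pos 1: window 'bc' -> no
  Pos 2: window 'cd' -> MATCH
  Pos 3: window 'dc' -> no
  Pos 4: window 'cb' -> MATCH
  Pos 5: window 'bc' -> no
  Pos 6: window 'cd' -> MATCH
  Pos 7: window 'db' -> no
  Pos 8: window 'bc' -> no
  Pos 9: window 'cb' -> MATCH
  Pos 10: window 'b' -> no
Total matches: 4

4


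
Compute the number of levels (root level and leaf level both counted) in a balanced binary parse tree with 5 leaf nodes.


In a balanced binary tree with n leaves the deepest leaf is ceil(log2(n)) edges below the root,
so counting node levels inclusive of root and leaves gives ceil(log2(n)) + 1 levels.
log2(5) = 2.3219
ceil(2.3219) = 3
levels = 3 + 1 = 4

4


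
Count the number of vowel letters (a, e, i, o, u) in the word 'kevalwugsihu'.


Scanning each character of 'kevalwugsihu':
  Position 1: 'k' -> consonant (running count: 0)
  Position 2: 'e' -> vowel (running count: 1)
  Position 3: 'v' -> consonant (running count: 1)
  Position 4: 'a' -> vowel (running count: 2)
  Position 5: 'l' -> consonant (running count: 2)
  Position 6: 'w' -> consonant (running count: 2)
  Position 7: 'u' -> vowel (running count: 3)
  Position 8: 'g' -> consonant (running count: 3)
  Position 9: 's' -> consonant (running count: 3)
  Position 10: 'i' -> vowel (running count: 4)
  Position 11: 'h' -> consonant (running count: 4)
  Position 12: 'u' -> vowel (running count: 5)
Total vowels: 5

5


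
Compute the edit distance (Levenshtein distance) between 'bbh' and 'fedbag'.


Building DP table for s1='bbh' (len 3) and s2='fedbag' (len 6):
       f  e  d  b  a  g
    0  1  2  3  4  5  6
  b 1  1  2  3  3  4  5
  b 2  2  2  3  3  4  5
  h 3  3  3  3  4  4  5
Edit distance = dp[3][6] = 5

5


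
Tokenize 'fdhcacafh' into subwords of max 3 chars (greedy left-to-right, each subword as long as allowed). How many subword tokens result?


'fdhcacafh' has 9 characters.
Chunking with max size 3:
  Chunk 1: 'fdh' (positions 0-2)
  Chunk 2: 'cac' (positions 3-5)
  Chunk 3: 'afh' (positions 6-8)
Total chunks: ceil(9 / 3) = 3

3


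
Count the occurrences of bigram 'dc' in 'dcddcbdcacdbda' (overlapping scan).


Scanning 'dcddcbdcacdbda' for bigram 'dc':
  Position 0: 'dc' -> MATCH
  Position 1: 'cd' -> no
  Position 2: 'dd' -> no
  Position 3: 'dc' -> MATCH
  Position 4: 'cb' -> no
  Position 5: 'bd' -> no
  Position 6: 'dc' -> MATCH
  Position 7: 'ca' -> no
  Position 8: 'ac' -> no
  Position 9: 'cd' -> no
  Position 10: 'db' -> no
  Position 11: 'bd' -> no
  Position 12: 'da' -> no
Total matches: 3

3


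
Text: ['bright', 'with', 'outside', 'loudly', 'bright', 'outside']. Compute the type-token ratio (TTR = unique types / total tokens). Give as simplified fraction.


Tokens: 6
Unique types: ('bright', 'loudly', 'outside', 'with') = 4
TTR = 4/6
Simplify: divide both by 2 -> 2/3
TTR = 2/3

2/3


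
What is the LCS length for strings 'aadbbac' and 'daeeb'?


DP table for LCS of 'aadbbac' and 'daeeb':
       d  a  e  e  b
    0  0  0  0  0  0
  a 0  0  1  1  1  1
  a 0  0  1  1  1  1
  d 0  1  1  1  1  1
  b 0  1  1  1  1  2
  b 0  1  1  1  1  2
  a 0  1  2  2  2  2
  c 0  1  2  2  2  2
LCS: 'ab'
LCS length = 2

2


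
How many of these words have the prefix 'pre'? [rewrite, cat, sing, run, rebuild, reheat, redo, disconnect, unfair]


Checking each word for prefix 'pre':
  'rewrite' -> no (count: 0)
  'cat' -> no (count: 0)
  'sing' -> no (count: 0)
  'run' -> no (count: 0)
  'rebuild' -> no (count: 0)
  'reheat' -> no (count: 0)
  'redo' -> no (count: 0)
  'disconnect' -> no (count: 0)
  'unfair' -> no (count: 0)
Total with prefix 'pre': 0

0


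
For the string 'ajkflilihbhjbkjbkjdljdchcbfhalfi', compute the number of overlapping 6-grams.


String 'ajkflilihbhjbkjbkjdljdchcbfhalfi' has length L = 32.
Number of overlapping n-grams = L - n + 1
Substituting: 32 - 6 + 1 = 27

27


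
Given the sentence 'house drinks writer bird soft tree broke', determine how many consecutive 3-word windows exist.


Word trigrams from [7] words:
  Trigram 1: (house drinks writer)
  Trigram 2: (drinks writer bird)
  Trigram 3: (writer bird soft)
  Trigram 4: (bird soft tree)
  Trigram 5: (soft tree broke)
Total word trigrams: 7 - 2 = 5

5


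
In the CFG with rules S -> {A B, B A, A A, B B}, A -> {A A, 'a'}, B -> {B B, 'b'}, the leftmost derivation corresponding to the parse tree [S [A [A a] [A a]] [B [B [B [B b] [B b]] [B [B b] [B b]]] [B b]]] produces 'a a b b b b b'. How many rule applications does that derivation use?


Every bracketed nonterminal node [X ...] in the tree is produced by exactly one rule application.
Reading the tree off as a leftmost derivation:
  Step 1: S  =>  A B   (applied S -> A B)
  Step 2: A B  =>  A A B   (applied A -> A A)
  Step 3: A A B  =>  a A B   (applied A -> a)
  Step 4: a A B  =>  a a B   (applied A -> a)
  Step 5: a a B  =>  a a B B   (applied B -> B B)
  Step 6: a a B B  =>  a a B B B   (applied B -> B B)
  Step 7: a a B B B  =>  a a B B B B   (applied B -> B B)
  Step 8: a a B B B B  =>  a a b B B B   (applied B -> b)
  Step 9: a a b B B B  =>  a a b b B B   (applied B -> b)
  Step 10: a a b b B B  =>  a a b b B B B   (applied B -> B B)
  Step 11: a a b b B B B  =>  a a b b b B B   (applied B -> b)
  Step 12: a a b b b B B  =>  a a b b b b B   (applied B -> b)
  Step 13: a a b b b b B  =>  a a b b b b b   (applied B -> b)
Final yield: a a b b b b b
Total rewrite steps: 13

13
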